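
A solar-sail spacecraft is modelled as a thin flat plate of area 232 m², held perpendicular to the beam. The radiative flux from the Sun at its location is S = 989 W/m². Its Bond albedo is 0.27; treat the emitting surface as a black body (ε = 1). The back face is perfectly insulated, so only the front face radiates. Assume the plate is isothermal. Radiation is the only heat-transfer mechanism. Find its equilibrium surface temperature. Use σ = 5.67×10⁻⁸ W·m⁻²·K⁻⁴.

At equilibrium, absorbed power = emitted power.
Absorbing cross-section = A = 232.0 m²; emitting surface = A = 232.0 m² (ratio 1).
(1−a)S·A_cross = εσ·A_surf·T⁴  ⇒  T⁴ = (1−a)S/(1σ).
T⁴ = 0.730·989/(1·5.67×10⁻⁸) = 1.273×10¹⁰ K⁴.
T = (1.273×10¹⁰)^(1/4).

T ≈ 336 K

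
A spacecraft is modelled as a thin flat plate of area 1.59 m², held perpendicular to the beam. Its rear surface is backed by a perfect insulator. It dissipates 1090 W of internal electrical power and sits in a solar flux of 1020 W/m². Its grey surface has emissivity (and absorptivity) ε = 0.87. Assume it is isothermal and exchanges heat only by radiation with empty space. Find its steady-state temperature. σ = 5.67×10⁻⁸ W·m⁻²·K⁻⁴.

At steady state, absorbed solar power + internal power = radiated power.
Absorbed: α·S·A_cross = 0.87·1020·1.590 = 1411 W (cross-section A).
Total input = 1411 + 1090 = 2501 W.
Radiated: εσ·A_surf·T⁴ with A_surf = A = 1.590 m².
T⁴ = 2501/(0.87·5.67×10⁻⁸·1.590) = 3.189×10¹⁰ K⁴.

T ≈ 423 K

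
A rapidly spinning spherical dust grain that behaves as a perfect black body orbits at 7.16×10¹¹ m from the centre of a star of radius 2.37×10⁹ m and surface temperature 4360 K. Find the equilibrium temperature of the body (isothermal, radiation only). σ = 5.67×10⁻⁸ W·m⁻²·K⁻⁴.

T ≈ 177 K

The star's surface emits σT_*⁴; at distance d the flux is S = σT_*⁴(R_*/d)².
S = 5.67×10⁻⁸·(4360)⁴·(2.37×10⁹/7.16×10¹¹)² = 224.5 W/m².
For an isothermal sphere T⁴ = (1−a)S/(4σ) = 9.898×10⁸ K⁴.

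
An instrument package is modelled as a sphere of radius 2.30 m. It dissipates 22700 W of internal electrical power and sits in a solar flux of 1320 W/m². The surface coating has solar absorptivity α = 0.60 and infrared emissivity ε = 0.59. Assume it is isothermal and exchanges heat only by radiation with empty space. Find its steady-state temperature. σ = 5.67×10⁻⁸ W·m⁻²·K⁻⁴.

At steady state, absorbed solar power + internal power = radiated power.
Absorbed: α·S·A_cross = 0.60·1320·16.62 = 13160 W (cross-section πr²).
Total input = 13160 + 22700 = 35860 W.
Radiated: εσ·A_surf·T⁴ with A_surf = 4πr² = 66.48 m².
T⁴ = 35860/(0.59·5.67×10⁻⁸·66.48) = 1.613×10¹⁰ K⁴.

T ≈ 356 K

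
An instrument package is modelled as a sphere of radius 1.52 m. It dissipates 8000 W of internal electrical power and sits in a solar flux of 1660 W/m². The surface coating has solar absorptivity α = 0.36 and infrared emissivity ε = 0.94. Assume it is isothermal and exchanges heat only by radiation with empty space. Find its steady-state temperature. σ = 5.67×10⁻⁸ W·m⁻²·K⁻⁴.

T ≈ 299 K

At steady state, absorbed solar power + internal power = radiated power.
Absorbed: α·S·A_cross = 0.36·1660·7.258 = 4338 W (cross-section πr²).
Total input = 4338 + 8000 = 12340 W.
Radiated: εσ·A_surf·T⁴ with A_surf = 4πr² = 29.03 m².
T⁴ = 12340/(0.94·5.67×10⁻⁸·29.03) = 7.973×10⁹ K⁴.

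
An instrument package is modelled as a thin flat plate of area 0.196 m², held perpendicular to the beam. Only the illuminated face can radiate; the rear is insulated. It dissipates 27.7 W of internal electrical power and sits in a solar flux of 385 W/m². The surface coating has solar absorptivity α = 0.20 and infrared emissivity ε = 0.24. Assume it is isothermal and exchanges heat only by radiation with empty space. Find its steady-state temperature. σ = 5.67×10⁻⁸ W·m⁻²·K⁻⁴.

At steady state, absorbed solar power + internal power = radiated power.
Absorbed: α·S·A_cross = 0.20·385·0.1960 = 15.09 W (cross-section A).
Total input = 15.09 + 27.7 = 42.79 W.
Radiated: εσ·A_surf·T⁴ with A_surf = A = 0.1960 m².
T⁴ = 42.79/(0.24·5.67×10⁻⁸·0.1960) = 1.604×10¹⁰ K⁴.

T ≈ 356 K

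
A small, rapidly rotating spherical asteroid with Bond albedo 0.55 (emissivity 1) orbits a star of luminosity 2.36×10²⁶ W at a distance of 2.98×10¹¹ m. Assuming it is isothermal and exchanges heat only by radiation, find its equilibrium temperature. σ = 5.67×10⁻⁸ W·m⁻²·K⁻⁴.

First find the stellar flux at distance d: S = L/(4πd²) = 2.36×10²⁶/(4π·(2.98×10¹¹)²) = 211.5 W/m².
For an isothermal sphere, absorbed (1−a)S·πr² = emitted σ·4πr²·T⁴, so T⁴ = (1−a)S/(4σ).
T⁴ = 0.450·211.5/(4·5.67×10⁻⁸) = 4.196×10⁸ K⁴.

T ≈ 143 K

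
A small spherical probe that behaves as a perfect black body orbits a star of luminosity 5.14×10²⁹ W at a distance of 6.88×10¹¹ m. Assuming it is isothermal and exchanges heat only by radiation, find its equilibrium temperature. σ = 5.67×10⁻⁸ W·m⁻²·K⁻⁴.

T ≈ 786 K

First find the stellar flux at distance d: S = L/(4πd²) = 5.14×10²⁹/(4π·(6.88×10¹¹)²) = 86410 W/m².
For an isothermal sphere, absorbed (1−a)S·πr² = emitted σ·4πr²·T⁴, so T⁴ = (1−a)S/(4σ).
T⁴ = 1.00·86410/(4·5.67×10⁻⁸) = 3.810×10¹¹ K⁴.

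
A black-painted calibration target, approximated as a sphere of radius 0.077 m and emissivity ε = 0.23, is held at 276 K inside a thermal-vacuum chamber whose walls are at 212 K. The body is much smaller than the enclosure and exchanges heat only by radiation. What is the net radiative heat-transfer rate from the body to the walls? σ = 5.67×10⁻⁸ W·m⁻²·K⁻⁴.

For a small grey body in a large enclosure: P_net = εσA(T_body⁴ − T_wall⁴).
A = 4πr² = 0.07451 m²; T_body⁴ − T_wall⁴ = 5.803×10⁹ − 2.020×10⁹ = 3.783×10⁹ K⁴.
|P_net| = 0.23·5.67×10⁻⁸·0.07451·3.783×10⁹.

P_net ≈ 3.68 W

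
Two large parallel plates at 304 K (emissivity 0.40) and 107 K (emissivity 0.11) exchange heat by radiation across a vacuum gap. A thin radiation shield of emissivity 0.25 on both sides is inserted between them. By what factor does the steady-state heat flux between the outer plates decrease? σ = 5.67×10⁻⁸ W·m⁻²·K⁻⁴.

factor ≈ 1.66

Without shield: q₀ = σΔ(T⁴)/(1/ε₁+1/ε₂−1) with denominator 10.59.
With shield the two gaps are in series; the resistances add: (1/ε₁+1/ε_s−1)+(1/ε_s+1/ε₂−1) = 5.500+12.09 = 17.59.
Heat-flux ratio q₀/q = 17.59/10.59.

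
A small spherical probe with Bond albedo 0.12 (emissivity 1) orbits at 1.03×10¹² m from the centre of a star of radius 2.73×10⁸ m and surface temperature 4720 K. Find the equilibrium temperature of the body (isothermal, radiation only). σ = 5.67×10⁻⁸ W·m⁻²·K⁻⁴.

The star's surface emits σT_*⁴; at distance d the flux is S = σT_*⁴(R_*/d)².
S = 5.67×10⁻⁸·(4720)⁴·(2.73×10⁸/1.03×10¹²)² = 1.977 W/m².
For an isothermal sphere T⁴ = (1−a)S/(4σ) = 7.671×10⁶ K⁴.

T ≈ 52.6 K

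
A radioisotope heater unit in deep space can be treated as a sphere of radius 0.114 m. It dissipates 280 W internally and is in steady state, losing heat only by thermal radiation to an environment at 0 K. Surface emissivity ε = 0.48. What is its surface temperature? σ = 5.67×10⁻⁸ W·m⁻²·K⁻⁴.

Steady state: internal power = radiated power, P = εσA T⁴.
Radiating area A = 4πr² = 0.1633 m².
T⁴ = P/(εσA) = 280/(0.48·5.67×10⁻⁸·0.1633) = 6.300×10¹⁰ K⁴.
T = (6.300×10¹⁰)^(1/4).

T ≈ 501 K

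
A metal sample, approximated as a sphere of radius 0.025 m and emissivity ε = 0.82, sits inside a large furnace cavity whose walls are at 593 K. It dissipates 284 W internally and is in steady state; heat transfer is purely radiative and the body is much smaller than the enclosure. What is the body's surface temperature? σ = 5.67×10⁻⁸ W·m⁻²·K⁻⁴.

For a small grey body in a large enclosure, net radiated power = εσA(T⁴ − T_w⁴).
Steady state: P = εσA(T⁴ − T_w⁴) with A = 4πr² = 0.007854 m².
T⁴ = P/(εσA) + T_w⁴ = 284/(0.82·5.67×10⁻⁸·0.007854) + (593)⁴
    = 7.777×10¹¹ + 1.237×10¹¹ = 9.014×10¹¹ K⁴.

T ≈ 974 K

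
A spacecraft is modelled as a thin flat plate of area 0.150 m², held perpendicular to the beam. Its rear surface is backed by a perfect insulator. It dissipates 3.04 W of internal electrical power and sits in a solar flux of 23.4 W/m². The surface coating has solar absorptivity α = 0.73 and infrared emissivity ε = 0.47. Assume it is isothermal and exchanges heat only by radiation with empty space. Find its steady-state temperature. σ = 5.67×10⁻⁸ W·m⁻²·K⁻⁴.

At steady state, absorbed solar power + internal power = radiated power.
Absorbed: α·S·A_cross = 0.73·23.4·0.1500 = 2.562 W (cross-section A).
Total input = 2.562 + 3.04 = 5.602 W.
Radiated: εσ·A_surf·T⁴ with A_surf = A = 0.1500 m².
T⁴ = 5.602/(0.47·5.67×10⁻⁸·0.1500) = 1.402×10⁹ K⁴.

T ≈ 193 K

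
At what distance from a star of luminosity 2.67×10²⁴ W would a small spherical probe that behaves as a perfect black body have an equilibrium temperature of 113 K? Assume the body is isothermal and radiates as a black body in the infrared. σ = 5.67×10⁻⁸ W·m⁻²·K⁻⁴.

For an isothermal black-emitting sphere, (1−a)S·πr² = σ·4πr²·T⁴ ⇒ S = 4σT⁴/(1−a).
S = 4·5.67×10⁻⁸·(113)⁴/1.00 = 36.98 W/m².
Flux falls as S = L/(4πd²), so d = √(L/(4πS)) = √(2.67×10²⁴/(4π·36.98)).

d ≈ 7.58×10¹⁰ m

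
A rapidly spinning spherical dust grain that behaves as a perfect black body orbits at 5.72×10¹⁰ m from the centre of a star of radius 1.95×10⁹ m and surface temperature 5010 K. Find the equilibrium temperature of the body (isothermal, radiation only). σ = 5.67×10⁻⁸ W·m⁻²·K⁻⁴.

T ≈ 654 K

The star's surface emits σT_*⁴; at distance d the flux is S = σT_*⁴(R_*/d)².
S = 5.67×10⁻⁸·(5010)⁴·(1.95×10⁹/5.72×10¹⁰)² = 41520 W/m².
For an isothermal sphere T⁴ = (1−a)S/(4σ) = 1.830×10¹¹ K⁴.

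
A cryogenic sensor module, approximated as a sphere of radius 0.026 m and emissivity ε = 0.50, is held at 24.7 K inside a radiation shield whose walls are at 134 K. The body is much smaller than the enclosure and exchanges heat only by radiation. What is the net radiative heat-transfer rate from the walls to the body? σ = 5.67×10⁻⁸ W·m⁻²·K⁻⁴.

For a small grey body in a large enclosure: P_net = εσA(T_body⁴ − T_wall⁴).
A = 4πr² = 0.008495 m²; T_body⁴ − T_wall⁴ = 3.722×10⁵ − 3.224×10⁸ = -3.220×10⁸ K⁴.
|P_net| = 0.50·5.67×10⁻⁸·0.008495·3.220×10⁸.

P_net ≈ 0.0776 W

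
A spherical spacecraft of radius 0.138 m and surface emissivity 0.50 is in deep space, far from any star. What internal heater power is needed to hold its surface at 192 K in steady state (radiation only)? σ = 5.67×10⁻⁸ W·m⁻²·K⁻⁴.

P = εσ·4πr²·T⁴.
4πr² = 0.2393 m²; T⁴ = 1.359×10⁹ K⁴.
P = 0.50·5.67×10⁻⁸·0.2393·1.359×10⁹.

P ≈ 9.22 W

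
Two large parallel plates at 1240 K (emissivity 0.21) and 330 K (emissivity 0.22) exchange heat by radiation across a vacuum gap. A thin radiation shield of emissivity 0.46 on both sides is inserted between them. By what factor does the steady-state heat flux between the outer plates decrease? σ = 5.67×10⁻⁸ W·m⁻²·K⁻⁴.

Without shield: q₀ = σΔ(T⁴)/(1/ε₁+1/ε₂−1) with denominator 8.307.
With shield the two gaps are in series; the resistances add: (1/ε₁+1/ε_s−1)+(1/ε_s+1/ε₂−1) = 5.936+5.719 = 11.66.
Heat-flux ratio q₀/q = 11.66/8.307.

factor ≈ 1.40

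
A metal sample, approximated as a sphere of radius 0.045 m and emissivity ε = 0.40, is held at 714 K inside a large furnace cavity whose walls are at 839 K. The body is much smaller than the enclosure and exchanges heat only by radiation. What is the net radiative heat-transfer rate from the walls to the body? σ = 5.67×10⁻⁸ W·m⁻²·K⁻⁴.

P_net ≈ 136 W

For a small grey body in a large enclosure: P_net = εσA(T_body⁴ − T_wall⁴).
A = 4πr² = 0.02545 m²; T_body⁴ − T_wall⁴ = 2.599×10¹¹ − 4.955×10¹¹ = -2.356×10¹¹ K⁴.
|P_net| = 0.40·5.67×10⁻⁸·0.02545·2.356×10¹¹.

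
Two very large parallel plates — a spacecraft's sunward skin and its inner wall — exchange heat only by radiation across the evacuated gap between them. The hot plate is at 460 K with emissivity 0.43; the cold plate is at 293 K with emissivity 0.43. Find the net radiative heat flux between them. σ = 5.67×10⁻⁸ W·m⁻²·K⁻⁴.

For two infinite grey parallel plates, q = σ(T₁⁴ − T₂⁴)/(1/ε₁ + 1/ε₂ − 1).
T₁⁴ − T₂⁴ = 4.477×10¹⁰ − 7.370×10⁹ = 3.740×10¹⁰ K⁴.
1/ε₁ + 1/ε₂ − 1 = 2.326 + 2.326 − 1 = 3.651.
q = 5.67×10⁻⁸ × 3.740×10¹⁰ / 3.651.

q ≈ 581 W/m²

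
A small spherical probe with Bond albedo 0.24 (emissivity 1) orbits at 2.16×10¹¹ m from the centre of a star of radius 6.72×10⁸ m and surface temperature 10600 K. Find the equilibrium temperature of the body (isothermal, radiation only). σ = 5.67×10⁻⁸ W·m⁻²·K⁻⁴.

T ≈ 390 K

The star's surface emits σT_*⁴; at distance d the flux is S = σT_*⁴(R_*/d)².
S = 5.67×10⁻⁸·(10600)⁴·(6.72×10⁸/2.16×10¹¹)² = 6928 W/m².
For an isothermal sphere T⁴ = (1−a)S/(4σ) = 2.322×10¹⁰ K⁴.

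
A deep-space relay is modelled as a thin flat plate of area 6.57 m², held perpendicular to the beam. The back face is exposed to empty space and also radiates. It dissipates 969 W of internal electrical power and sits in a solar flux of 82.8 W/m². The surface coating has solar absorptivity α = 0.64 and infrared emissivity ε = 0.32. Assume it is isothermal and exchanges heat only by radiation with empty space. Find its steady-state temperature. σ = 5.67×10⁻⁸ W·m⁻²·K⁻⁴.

T ≈ 273 K

At steady state, absorbed solar power + internal power = radiated power.
Absorbed: α·S·A_cross = 0.64·82.8·6.570 = 348.2 W (cross-section A).
Total input = 348.2 + 969 = 1317 W.
Radiated: εσ·A_surf·T⁴ with A_surf = 2A = 13.14 m².
T⁴ = 1317/(0.32·5.67×10⁻⁸·13.14) = 5.525×10⁹ K⁴.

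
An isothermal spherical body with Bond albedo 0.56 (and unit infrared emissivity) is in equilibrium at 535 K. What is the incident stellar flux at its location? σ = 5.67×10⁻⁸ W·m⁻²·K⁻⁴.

S ≈ 42200 W/m²

(1−a)S·πr² = σ·4πr²·T⁴ ⇒ S = 4σT⁴/(1−a).
S = 4·5.67×10⁻⁸·8.192×10¹⁰/0.440.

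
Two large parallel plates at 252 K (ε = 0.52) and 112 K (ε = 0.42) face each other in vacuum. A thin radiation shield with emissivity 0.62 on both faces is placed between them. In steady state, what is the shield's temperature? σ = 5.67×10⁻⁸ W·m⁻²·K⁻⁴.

In steady state the net flux on the hot side equals that on the cold side.
σ(T₁⁴−T_s⁴)/D₁ = σ(T_s⁴−T₂⁴)/D₂, with D₁ = 1/ε₁+1/ε_s−1 = 2.536, D₂ = 1/ε_s+1/ε₂−1 = 2.994.
Solve for T_s⁴: T_s⁴ = (D₂·T₁⁴ + D₁·T₂⁴)/(D₁+D₂) = 2.255×10⁹ K⁴.

T_s ≈ 218 K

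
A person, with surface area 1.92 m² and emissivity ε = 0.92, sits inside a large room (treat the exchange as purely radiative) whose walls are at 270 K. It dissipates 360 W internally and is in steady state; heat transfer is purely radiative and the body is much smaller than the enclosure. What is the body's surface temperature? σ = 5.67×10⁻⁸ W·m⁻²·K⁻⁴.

For a small grey body in a large enclosure, net radiated power = εσA(T⁴ − T_w⁴).
Steady state: P = εσA(T⁴ − T_w⁴) with A = 1.92 m².
T⁴ = P/(εσA) + T_w⁴ = 360/(0.92·5.67×10⁻⁸·1.920) + (270)⁴
    = 3.594×10⁹ + 5.314×10⁹ = 8.909×10⁹ K⁴.

T ≈ 307 K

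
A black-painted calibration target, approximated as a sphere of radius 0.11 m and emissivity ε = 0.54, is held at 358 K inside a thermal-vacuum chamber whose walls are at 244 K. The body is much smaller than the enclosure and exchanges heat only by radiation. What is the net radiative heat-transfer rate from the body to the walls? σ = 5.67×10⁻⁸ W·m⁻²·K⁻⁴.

For a small grey body in a large enclosure: P_net = εσA(T_body⁴ − T_wall⁴).
A = 4πr² = 0.1521 m²; T_body⁴ − T_wall⁴ = 1.643×10¹⁰ − 3.545×10⁹ = 1.288×10¹⁰ K⁴.
|P_net| = 0.54·5.67×10⁻⁸·0.1521·1.288×10¹⁰.

P_net ≈ 60.0 W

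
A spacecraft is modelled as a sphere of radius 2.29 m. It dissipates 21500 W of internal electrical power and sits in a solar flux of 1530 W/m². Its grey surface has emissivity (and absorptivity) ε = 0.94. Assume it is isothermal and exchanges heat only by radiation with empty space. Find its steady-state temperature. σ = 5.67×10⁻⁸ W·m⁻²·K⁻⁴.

At steady state, absorbed solar power + internal power = radiated power.
Absorbed: α·S·A_cross = 0.94·1530·16.47 = 23690 W (cross-section πr²).
Total input = 23690 + 21500 = 45190 W.
Radiated: εσ·A_surf·T⁴ with A_surf = 4πr² = 65.90 m².
T⁴ = 45190/(0.94·5.67×10⁻⁸·65.90) = 1.287×10¹⁰ K⁴.

T ≈ 337 K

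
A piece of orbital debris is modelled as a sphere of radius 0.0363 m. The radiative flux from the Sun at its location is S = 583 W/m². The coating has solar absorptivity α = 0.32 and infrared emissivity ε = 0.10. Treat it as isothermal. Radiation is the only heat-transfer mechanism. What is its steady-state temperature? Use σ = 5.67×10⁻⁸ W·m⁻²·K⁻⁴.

At equilibrium, absorbed power = emitted power.
Absorbing cross-section = πr² = 0.004140 m²; emitting surface = 4πr² = 0.01656 m² (ratio 4).
αS·A_cross = εσ·A_surf·T⁴  ⇒  T⁴ = αS/(ε·4σ).
T⁴ = 0.320·583/(0.10·4·5.67×10⁻⁸) = 8.226×10⁹ K⁴.
T = (8.226×10⁹)^(1/4).

T ≈ 301 K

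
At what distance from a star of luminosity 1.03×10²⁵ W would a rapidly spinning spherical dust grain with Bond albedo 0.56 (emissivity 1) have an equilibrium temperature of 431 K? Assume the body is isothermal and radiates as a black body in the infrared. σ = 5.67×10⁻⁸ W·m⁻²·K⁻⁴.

For an isothermal black-emitting sphere, (1−a)S·πr² = σ·4πr²·T⁴ ⇒ S = 4σT⁴/(1−a).
S = 4·5.67×10⁻⁸·(431)⁴/0.440 = 17790 W/m².
Flux falls as S = L/(4πd²), so d = √(L/(4πS)) = √(1.03×10²⁵/(4π·17790)).

d ≈ 6.79×10⁹ m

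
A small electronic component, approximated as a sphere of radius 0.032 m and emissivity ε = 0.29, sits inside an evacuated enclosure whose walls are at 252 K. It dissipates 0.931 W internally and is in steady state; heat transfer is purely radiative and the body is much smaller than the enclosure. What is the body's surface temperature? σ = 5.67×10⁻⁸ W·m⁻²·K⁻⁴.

For a small grey body in a large enclosure, net radiated power = εσA(T⁴ − T_w⁴).
Steady state: P = εσA(T⁴ − T_w⁴) with A = 4πr² = 0.01287 m².
T⁴ = P/(εσA) + T_w⁴ = 0.931/(0.29·5.67×10⁻⁸·0.01287) + (252)⁴
    = 4.400×10⁹ + 4.033×10⁹ = 8.433×10⁹ K⁴.

T ≈ 303 K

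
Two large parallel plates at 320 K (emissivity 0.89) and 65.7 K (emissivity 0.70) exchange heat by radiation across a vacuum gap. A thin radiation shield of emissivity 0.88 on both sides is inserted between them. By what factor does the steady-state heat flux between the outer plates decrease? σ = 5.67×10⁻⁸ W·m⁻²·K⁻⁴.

factor ≈ 1.82

Without shield: q₀ = σΔ(T⁴)/(1/ε₁+1/ε₂−1) with denominator 1.552.
With shield the two gaps are in series; the resistances add: (1/ε₁+1/ε_s−1)+(1/ε_s+1/ε₂−1) = 1.260+1.565 = 2.825.
Heat-flux ratio q₀/q = 2.825/1.552.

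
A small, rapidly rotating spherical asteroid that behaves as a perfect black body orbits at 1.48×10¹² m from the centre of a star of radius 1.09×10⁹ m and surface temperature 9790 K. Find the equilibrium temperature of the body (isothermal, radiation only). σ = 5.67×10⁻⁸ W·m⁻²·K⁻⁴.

The star's surface emits σT_*⁴; at distance d the flux is S = σT_*⁴(R_*/d)².
S = 5.67×10⁻⁸·(9790)⁴·(1.09×10⁹/1.48×10¹²)² = 282.5 W/m².
For an isothermal sphere T⁴ = (1−a)S/(4σ) = 1.246×10⁹ K⁴.

T ≈ 188 K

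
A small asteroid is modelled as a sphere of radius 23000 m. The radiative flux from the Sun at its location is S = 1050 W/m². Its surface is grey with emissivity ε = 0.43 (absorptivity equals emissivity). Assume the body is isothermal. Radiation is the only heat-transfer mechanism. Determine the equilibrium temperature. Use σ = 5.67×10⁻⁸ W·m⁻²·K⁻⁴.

At equilibrium, absorbed power = emitted power.
Absorbing cross-section = πr² = 1.662×10⁹ m²; emitting surface = 4πr² = 6.648×10⁹ m² (ratio 4).
εS·A_cross = εσ·A_surf·T⁴  ⇒  T⁴ = S/(4σ)   (ε cancels).
T⁴ = 1050/(4·5.67×10⁻⁸) = 4.630×10⁹ K⁴.
T = (4.630×10⁹)^(1/4).

T ≈ 261 K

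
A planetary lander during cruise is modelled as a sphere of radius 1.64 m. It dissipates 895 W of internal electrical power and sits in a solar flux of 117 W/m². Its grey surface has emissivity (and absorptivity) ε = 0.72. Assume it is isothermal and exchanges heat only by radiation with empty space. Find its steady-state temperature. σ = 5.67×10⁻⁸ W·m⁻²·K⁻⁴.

At steady state, absorbed solar power + internal power = radiated power.
Absorbed: α·S·A_cross = 0.72·117·8.450 = 711.8 W (cross-section πr²).
Total input = 711.8 + 895 = 1607 W.
Radiated: εσ·A_surf·T⁴ with A_surf = 4πr² = 33.80 m².
T⁴ = 1607/(0.72·5.67×10⁻⁸·33.80) = 1.165×10⁹ K⁴.

T ≈ 185 K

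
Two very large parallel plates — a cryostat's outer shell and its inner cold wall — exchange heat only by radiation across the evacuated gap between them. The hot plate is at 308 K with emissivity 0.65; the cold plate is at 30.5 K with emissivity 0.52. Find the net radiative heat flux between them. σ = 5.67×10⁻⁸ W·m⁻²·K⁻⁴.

For two infinite grey parallel plates, q = σ(T₁⁴ − T₂⁴)/(1/ε₁ + 1/ε₂ − 1).
T₁⁴ − T₂⁴ = 8.999×10⁹ − 8.654×10⁵ = 8.998×10⁹ K⁴.
1/ε₁ + 1/ε₂ − 1 = 1.538 + 1.923 − 1 = 2.462.
q = 5.67×10⁻⁸ × 8.998×10⁹ / 2.462.

q ≈ 207 W/m²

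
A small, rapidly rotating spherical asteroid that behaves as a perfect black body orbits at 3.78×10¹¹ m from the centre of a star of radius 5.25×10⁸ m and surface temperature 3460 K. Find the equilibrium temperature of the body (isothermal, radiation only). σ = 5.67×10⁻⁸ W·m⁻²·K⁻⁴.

The star's surface emits σT_*⁴; at distance d the flux is S = σT_*⁴(R_*/d)².
S = 5.67×10⁻⁸·(3460)⁴·(5.25×10⁸/3.78×10¹¹)² = 15.68 W/m².
For an isothermal sphere T⁴ = (1−a)S/(4σ) = 6.912×10⁷ K⁴.

T ≈ 91.2 K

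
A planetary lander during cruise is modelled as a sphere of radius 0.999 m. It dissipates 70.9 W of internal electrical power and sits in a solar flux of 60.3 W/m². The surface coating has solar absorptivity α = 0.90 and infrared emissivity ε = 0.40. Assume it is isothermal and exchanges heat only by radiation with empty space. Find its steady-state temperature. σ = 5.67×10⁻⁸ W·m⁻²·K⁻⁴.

T ≈ 171 K

At steady state, absorbed solar power + internal power = radiated power.
Absorbed: α·S·A_cross = 0.90·60.3·3.135 = 170.2 W (cross-section πr²).
Total input = 170.2 + 70.9 = 241.1 W.
Radiated: εσ·A_surf·T⁴ with A_surf = 4πr² = 12.54 m².
T⁴ = 241.1/(0.40·5.67×10⁻⁸·12.54) = 8.475×10⁸ K⁴.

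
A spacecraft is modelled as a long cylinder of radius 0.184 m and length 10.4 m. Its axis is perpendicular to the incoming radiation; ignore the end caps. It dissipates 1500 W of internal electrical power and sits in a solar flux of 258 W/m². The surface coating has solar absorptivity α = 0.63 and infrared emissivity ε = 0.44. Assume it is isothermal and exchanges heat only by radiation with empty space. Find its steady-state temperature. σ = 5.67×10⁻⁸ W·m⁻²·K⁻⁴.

T ≈ 290 K

At steady state, absorbed solar power + internal power = radiated power.
Absorbed: α·S·A_cross = 0.63·258·3.827 = 622.1 W (cross-section 2rL).
Total input = 622.1 + 1500 = 2122 W.
Radiated: εσ·A_surf·T⁴ with A_surf = 2πrL = 12.02 m².
T⁴ = 2122/(0.44·5.67×10⁻⁸·12.02) = 7.074×10⁹ K⁴.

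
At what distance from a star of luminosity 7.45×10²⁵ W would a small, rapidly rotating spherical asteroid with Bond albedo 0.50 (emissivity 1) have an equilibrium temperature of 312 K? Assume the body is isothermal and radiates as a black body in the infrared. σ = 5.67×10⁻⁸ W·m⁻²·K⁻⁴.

d ≈ 3.71×10¹⁰ m

For an isothermal black-emitting sphere, (1−a)S·πr² = σ·4πr²·T⁴ ⇒ S = 4σT⁴/(1−a).
S = 4·5.67×10⁻⁸·(312)⁴/0.500 = 4298 W/m².
Flux falls as S = L/(4πd²), so d = √(L/(4πS)) = √(7.45×10²⁵/(4π·4298)).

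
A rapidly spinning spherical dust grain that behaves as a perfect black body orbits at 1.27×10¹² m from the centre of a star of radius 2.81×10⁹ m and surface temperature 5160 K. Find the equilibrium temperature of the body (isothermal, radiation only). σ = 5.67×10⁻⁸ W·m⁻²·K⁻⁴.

T ≈ 172 K

The star's surface emits σT_*⁴; at distance d the flux is S = σT_*⁴(R_*/d)².
S = 5.67×10⁻⁸·(5160)⁴·(2.81×10⁹/1.27×10¹²)² = 196.8 W/m².
For an isothermal sphere T⁴ = (1−a)S/(4σ) = 8.676×10⁸ K⁴.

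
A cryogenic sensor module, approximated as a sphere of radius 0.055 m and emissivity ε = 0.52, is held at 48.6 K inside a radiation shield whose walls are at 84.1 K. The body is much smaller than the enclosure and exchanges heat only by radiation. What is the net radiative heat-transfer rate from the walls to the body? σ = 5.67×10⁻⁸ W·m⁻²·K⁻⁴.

For a small grey body in a large enclosure: P_net = εσA(T_body⁴ − T_wall⁴).
A = 4πr² = 0.03801 m²; T_body⁴ − T_wall⁴ = 5.579×10⁶ − 5.002×10⁷ = -4.445×10⁷ K⁴.
|P_net| = 0.52·5.67×10⁻⁸·0.03801·4.445×10⁷.

P_net ≈ 0.0498 W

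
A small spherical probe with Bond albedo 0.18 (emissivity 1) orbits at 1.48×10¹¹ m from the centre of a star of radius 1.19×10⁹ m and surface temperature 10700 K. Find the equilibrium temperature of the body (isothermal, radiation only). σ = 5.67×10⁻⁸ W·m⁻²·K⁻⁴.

The star's surface emits σT_*⁴; at distance d the flux is S = σT_*⁴(R_*/d)².
S = 5.67×10⁻⁸·(10700)⁴·(1.19×10⁹/1.48×10¹¹)² = 48050 W/m².
For an isothermal sphere T⁴ = (1−a)S/(4σ) = 1.737×10¹¹ K⁴.

T ≈ 646 K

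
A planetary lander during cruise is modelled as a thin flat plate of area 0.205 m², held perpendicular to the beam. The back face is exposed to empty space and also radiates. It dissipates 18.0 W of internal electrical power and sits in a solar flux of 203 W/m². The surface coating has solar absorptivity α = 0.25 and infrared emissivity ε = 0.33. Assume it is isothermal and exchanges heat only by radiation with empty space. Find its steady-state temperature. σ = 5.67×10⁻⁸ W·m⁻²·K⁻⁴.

At steady state, absorbed solar power + internal power = radiated power.
Absorbed: α·S·A_cross = 0.25·203·0.2050 = 10.40 W (cross-section A).
Total input = 10.40 + 18.0 = 28.40 W.
Radiated: εσ·A_surf·T⁴ with A_surf = 2A = 0.4100 m².
T⁴ = 28.40/(0.33·5.67×10⁻⁸·0.4100) = 3.702×10⁹ K⁴.

T ≈ 247 K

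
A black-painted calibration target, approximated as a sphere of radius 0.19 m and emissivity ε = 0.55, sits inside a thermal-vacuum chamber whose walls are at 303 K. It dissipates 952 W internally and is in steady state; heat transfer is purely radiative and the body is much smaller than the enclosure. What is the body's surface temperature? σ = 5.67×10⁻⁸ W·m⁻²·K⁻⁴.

For a small grey body in a large enclosure, net radiated power = εσA(T⁴ − T_w⁴).
Steady state: P = εσA(T⁴ − T_w⁴) with A = 4πr² = 0.4536 m².
T⁴ = P/(εσA) + T_w⁴ = 952/(0.55·5.67×10⁻⁸·0.4536) + (303)⁴
    = 6.729×10¹⁰ + 8.429×10⁹ = 7.572×10¹⁰ K⁴.

T ≈ 525 K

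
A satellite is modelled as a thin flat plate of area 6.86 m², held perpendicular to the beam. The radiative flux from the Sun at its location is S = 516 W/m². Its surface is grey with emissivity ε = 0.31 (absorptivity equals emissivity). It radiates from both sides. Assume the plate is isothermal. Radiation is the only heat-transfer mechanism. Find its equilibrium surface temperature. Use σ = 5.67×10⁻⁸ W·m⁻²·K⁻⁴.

T ≈ 260 K

At equilibrium, absorbed power = emitted power.
Absorbing cross-section = A = 6.860 m²; emitting surface = 2A = 13.72 m² (ratio 2).
εS·A_cross = εσ·A_surf·T⁴  ⇒  T⁴ = S/(2σ)   (ε cancels).
T⁴ = 516/(2·5.67×10⁻⁸) = 4.550×10⁹ K⁴.
T = (4.550×10⁹)^(1/4).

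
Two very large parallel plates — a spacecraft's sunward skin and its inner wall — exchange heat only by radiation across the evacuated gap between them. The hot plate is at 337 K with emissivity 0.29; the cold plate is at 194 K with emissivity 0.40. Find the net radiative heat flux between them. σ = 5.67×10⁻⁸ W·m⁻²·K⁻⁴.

For two infinite grey parallel plates, q = σ(T₁⁴ − T₂⁴)/(1/ε₁ + 1/ε₂ − 1).
T₁⁴ − T₂⁴ = 1.290×10¹⁰ − 1.416×10⁹ = 1.148×10¹⁰ K⁴.
1/ε₁ + 1/ε₂ − 1 = 3.448 + 2.500 − 1 = 4.948.
q = 5.67×10⁻⁸ × 1.148×10¹⁰ / 4.948.

q ≈ 132 W/m²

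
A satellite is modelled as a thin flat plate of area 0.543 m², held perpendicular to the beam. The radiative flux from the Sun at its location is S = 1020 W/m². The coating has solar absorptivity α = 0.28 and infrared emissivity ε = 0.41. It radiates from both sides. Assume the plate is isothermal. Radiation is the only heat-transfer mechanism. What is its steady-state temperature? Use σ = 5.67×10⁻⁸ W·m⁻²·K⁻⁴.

At equilibrium, absorbed power = emitted power.
Absorbing cross-section = A = 0.5430 m²; emitting surface = 2A = 1.086 m² (ratio 2).
αS·A_cross = εσ·A_surf·T⁴  ⇒  T⁴ = αS/(ε·2σ).
T⁴ = 0.280·1020/(0.41·2·5.67×10⁻⁸) = 6.143×10⁹ K⁴.
T = (6.143×10⁹)^(1/4).

T ≈ 280 K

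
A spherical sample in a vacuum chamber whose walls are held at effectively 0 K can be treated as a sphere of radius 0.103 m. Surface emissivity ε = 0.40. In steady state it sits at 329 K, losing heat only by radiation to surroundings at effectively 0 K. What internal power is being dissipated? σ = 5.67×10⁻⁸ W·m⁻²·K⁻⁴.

P ≈ 35.4 W

Steady state: P = εσA T⁴.
A = 4πr² = 0.1333 m²; T⁴ = (329)⁴ = 1.172×10¹⁰ K⁴.
P = 0.40 × 5.67×10⁻⁸ × 0.1333 × 1.172×10¹⁰.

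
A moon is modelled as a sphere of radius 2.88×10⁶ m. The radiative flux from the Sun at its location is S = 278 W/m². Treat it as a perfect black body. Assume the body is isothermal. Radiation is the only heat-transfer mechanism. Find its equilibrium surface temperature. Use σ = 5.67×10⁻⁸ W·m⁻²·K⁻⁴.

At equilibrium, absorbed power = emitted power.
Absorbing cross-section = πr² = 2.606×10¹³ m²; emitting surface = 4πr² = 1.042×10¹⁴ m² (ratio 4).
S·A_cross = εσ·A_surf·T⁴  ⇒  T⁴ = S/(4σ).
T⁴ = 1.00·278/(4·5.67×10⁻⁸) = 1.226×10⁹ K⁴.
T = (1.226×10⁹)^(1/4).

T ≈ 187 K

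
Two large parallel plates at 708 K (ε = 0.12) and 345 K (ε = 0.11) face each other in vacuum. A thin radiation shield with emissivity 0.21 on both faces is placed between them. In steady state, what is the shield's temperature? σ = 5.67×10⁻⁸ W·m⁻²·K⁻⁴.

T_s ≈ 608 K

In steady state the net flux on the hot side equals that on the cold side.
σ(T₁⁴−T_s⁴)/D₁ = σ(T_s⁴−T₂⁴)/D₂, with D₁ = 1/ε₁+1/ε_s−1 = 12.10, D₂ = 1/ε_s+1/ε₂−1 = 12.85.
Solve for T_s⁴: T_s⁴ = (D₂·T₁⁴ + D₁·T₂⁴)/(D₁+D₂) = 1.363×10¹¹ K⁴.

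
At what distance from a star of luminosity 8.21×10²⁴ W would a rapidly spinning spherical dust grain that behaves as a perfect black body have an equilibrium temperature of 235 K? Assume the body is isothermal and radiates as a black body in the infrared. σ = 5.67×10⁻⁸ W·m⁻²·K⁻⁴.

For an isothermal black-emitting sphere, (1−a)S·πr² = σ·4πr²·T⁴ ⇒ S = 4σT⁴/(1−a).
S = 4·5.67×10⁻⁸·(235)⁴/1.00 = 691.7 W/m².
Flux falls as S = L/(4πd²), so d = √(L/(4πS)) = √(8.21×10²⁴/(4π·691.7)).

d ≈ 3.07×10¹⁰ m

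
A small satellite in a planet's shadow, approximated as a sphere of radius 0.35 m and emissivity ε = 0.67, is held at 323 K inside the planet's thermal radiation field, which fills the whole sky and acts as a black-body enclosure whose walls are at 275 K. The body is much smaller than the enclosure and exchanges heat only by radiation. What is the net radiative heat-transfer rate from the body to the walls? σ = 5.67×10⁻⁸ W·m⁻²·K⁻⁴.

P_net ≈ 302 W

For a small grey body in a large enclosure: P_net = εσA(T_body⁴ − T_wall⁴).
A = 4πr² = 1.539 m²; T_body⁴ − T_wall⁴ = 1.088×10¹⁰ − 5.719×10⁹ = 5.165×10⁹ K⁴.
|P_net| = 0.67·5.67×10⁻⁸·1.539·5.165×10⁹.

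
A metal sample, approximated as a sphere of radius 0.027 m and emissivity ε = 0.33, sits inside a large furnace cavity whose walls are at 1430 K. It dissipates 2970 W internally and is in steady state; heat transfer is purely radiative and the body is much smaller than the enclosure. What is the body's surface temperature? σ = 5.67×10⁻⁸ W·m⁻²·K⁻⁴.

T ≈ 2150 K

For a small grey body in a large enclosure, net radiated power = εσA(T⁴ − T_w⁴).
Steady state: P = εσA(T⁴ − T_w⁴) with A = 4πr² = 0.009161 m².
T⁴ = P/(εσA) + T_w⁴ = 2970/(0.33·5.67×10⁻⁸·0.009161) + (1430)⁴
    = 1.733×10¹³ + 4.182×10¹² = 2.151×10¹³ K⁴.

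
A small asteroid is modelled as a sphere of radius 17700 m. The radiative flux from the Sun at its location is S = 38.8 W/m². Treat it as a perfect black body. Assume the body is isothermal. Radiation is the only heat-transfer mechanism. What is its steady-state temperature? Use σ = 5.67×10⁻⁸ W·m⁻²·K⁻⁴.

At equilibrium, absorbed power = emitted power.
Absorbing cross-section = πr² = 9.842×10⁸ m²; emitting surface = 4πr² = 3.937×10⁹ m² (ratio 4).
S·A_cross = εσ·A_surf·T⁴  ⇒  T⁴ = S/(4σ).
T⁴ = 1.00·38.8/(4·5.67×10⁻⁸) = 1.711×10⁸ K⁴.
T = (1.711×10⁸)^(1/4).

T ≈ 114 K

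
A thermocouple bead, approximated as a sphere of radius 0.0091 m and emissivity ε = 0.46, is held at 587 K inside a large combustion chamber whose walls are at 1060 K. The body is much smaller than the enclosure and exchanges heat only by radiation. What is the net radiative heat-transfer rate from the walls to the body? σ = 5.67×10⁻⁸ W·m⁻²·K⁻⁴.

For a small grey body in a large enclosure: P_net = εσA(T_body⁴ − T_wall⁴).
A = 4πr² = 0.001041 m²; T_body⁴ − T_wall⁴ = 1.187×10¹¹ − 1.262×10¹² = -1.144×10¹² K⁴.
|P_net| = 0.46·5.67×10⁻⁸·0.001041·1.144×10¹².

P_net ≈ 31.0 W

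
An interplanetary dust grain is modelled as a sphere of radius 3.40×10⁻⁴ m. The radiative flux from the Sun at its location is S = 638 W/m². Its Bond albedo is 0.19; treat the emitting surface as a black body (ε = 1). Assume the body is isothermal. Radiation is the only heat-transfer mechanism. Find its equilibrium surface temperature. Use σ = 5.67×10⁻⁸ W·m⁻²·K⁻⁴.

At equilibrium, absorbed power = emitted power.
Absorbing cross-section = πr² = 3.632×10⁻⁷ m²; emitting surface = 4πr² = 1.453×10⁻⁶ m² (ratio 4).
(1−a)S·A_cross = εσ·A_surf·T⁴  ⇒  T⁴ = (1−a)S/(4σ).
T⁴ = 0.810·638/(4·5.67×10⁻⁸) = 2.279×10⁹ K⁴.
T = (2.279×10⁹)^(1/4).

T ≈ 218 K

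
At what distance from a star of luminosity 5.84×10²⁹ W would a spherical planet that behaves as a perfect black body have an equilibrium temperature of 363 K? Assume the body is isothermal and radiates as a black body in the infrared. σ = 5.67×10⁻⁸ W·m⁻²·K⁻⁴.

For an isothermal black-emitting sphere, (1−a)S·πr² = σ·4πr²·T⁴ ⇒ S = 4σT⁴/(1−a).
S = 4·5.67×10⁻⁸·(363)⁴/1.00 = 3938 W/m².
Flux falls as S = L/(4πd²), so d = √(L/(4πS)) = √(5.84×10²⁹/(4π·3938)).

d ≈ 3.44×10¹² m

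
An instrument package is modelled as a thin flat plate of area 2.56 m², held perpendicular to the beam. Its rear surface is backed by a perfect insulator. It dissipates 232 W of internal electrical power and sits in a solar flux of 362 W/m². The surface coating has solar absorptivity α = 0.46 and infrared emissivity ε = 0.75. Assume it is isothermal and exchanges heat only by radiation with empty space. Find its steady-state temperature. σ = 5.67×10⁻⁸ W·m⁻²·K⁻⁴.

T ≈ 279 K

At steady state, absorbed solar power + internal power = radiated power.
Absorbed: α·S·A_cross = 0.46·362·2.560 = 426.3 W (cross-section A).
Total input = 426.3 + 232 = 658.3 W.
Radiated: εσ·A_surf·T⁴ with A_surf = A = 2.560 m².
T⁴ = 658.3/(0.75·5.67×10⁻⁸·2.560) = 6.047×10⁹ K⁴.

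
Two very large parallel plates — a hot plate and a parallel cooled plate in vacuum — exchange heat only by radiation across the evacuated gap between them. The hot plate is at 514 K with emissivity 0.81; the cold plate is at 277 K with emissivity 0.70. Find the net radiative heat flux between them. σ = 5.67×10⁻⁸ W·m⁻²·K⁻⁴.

For two infinite grey parallel plates, q = σ(T₁⁴ − T₂⁴)/(1/ε₁ + 1/ε₂ − 1).
T₁⁴ − T₂⁴ = 6.980×10¹⁰ − 5.887×10⁹ = 6.391×10¹⁰ K⁴.
1/ε₁ + 1/ε₂ − 1 = 1.235 + 1.429 − 1 = 1.663.
q = 5.67×10⁻⁸ × 6.391×10¹⁰ / 1.663.

q ≈ 2180 W/m²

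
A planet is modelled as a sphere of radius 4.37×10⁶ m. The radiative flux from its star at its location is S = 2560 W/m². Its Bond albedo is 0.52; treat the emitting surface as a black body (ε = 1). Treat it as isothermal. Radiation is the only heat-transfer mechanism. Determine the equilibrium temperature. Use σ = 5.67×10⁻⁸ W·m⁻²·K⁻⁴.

T ≈ 271 K

At equilibrium, absorbed power = emitted power.
Absorbing cross-section = πr² = 5.999×10¹³ m²; emitting surface = 4πr² = 2.400×10¹⁴ m² (ratio 4).
(1−a)S·A_cross = εσ·A_surf·T⁴  ⇒  T⁴ = (1−a)S/(4σ).
T⁴ = 0.480·2560/(4·5.67×10⁻⁸) = 5.418×10⁹ K⁴.
T = (5.418×10⁹)^(1/4).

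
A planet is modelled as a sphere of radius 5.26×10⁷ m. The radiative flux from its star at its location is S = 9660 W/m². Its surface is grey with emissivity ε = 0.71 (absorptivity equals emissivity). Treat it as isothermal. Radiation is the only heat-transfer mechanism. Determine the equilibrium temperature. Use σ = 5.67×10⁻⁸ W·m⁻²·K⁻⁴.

T ≈ 454 K

At equilibrium, absorbed power = emitted power.
Absorbing cross-section = πr² = 8.692×10¹⁵ m²; emitting surface = 4πr² = 3.477×10¹⁶ m² (ratio 4).
εS·A_cross = εσ·A_surf·T⁴  ⇒  T⁴ = S/(4σ)   (ε cancels).
T⁴ = 9660/(4·5.67×10⁻⁸) = 4.259×10¹⁰ K⁴.
T = (4.259×10¹⁰)^(1/4).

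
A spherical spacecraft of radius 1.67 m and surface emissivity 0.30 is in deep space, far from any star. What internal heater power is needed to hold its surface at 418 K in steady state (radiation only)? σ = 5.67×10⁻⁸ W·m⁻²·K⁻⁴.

P = εσ·4πr²·T⁴.
4πr² = 35.05 m²; T⁴ = 3.053×10¹⁰ K⁴.
P = 0.30·5.67×10⁻⁸·35.05·3.053×10¹⁰.

P ≈ 18200 W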